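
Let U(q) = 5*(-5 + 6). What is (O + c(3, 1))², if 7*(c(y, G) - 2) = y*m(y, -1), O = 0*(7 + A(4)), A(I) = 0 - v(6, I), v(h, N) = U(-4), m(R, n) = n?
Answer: 121/49 ≈ 2.4694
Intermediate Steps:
U(q) = 5 (U(q) = 5*1 = 5)
v(h, N) = 5
A(I) = -5 (A(I) = 0 - 1*5 = 0 - 5 = -5)
O = 0 (O = 0*(7 - 5) = 0*2 = 0)
c(y, G) = 2 - y/7 (c(y, G) = 2 + (y*(-1))/7 = 2 + (-y)/7 = 2 - y/7)
(O + c(3, 1))² = (0 + (2 - ⅐*3))² = (0 + (2 - 3/7))² = (0 + 11/7)² = (11/7)² = 121/49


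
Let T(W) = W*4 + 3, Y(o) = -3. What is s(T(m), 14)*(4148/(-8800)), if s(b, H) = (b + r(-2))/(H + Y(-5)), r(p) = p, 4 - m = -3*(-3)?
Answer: 19703/24200 ≈ 0.81417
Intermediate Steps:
m = -5 (m = 4 - (-3)*(-3) = 4 - 1*9 = 4 - 9 = -5)
T(W) = 3 + 4*W (T(W) = 4*W + 3 = 3 + 4*W)
s(b, H) = (-2 + b)/(-3 + H) (s(b, H) = (b - 2)/(H - 3) = (-2 + b)/(-3 + H))
s(T(m), 14)*(4148/(-8800)) = ((-2 + (3 + 4*(-5)))/(-3 + 14))*(4148/(-8800)) = ((-2 + (3 - 20))/11)*(4148*(-1/8800)) = ((-2 - 17)/11)*(-1037/2200) = ((1/11)*(-19))*(-1037/2200) = -19/11*(-1037/2200) = 19703/24200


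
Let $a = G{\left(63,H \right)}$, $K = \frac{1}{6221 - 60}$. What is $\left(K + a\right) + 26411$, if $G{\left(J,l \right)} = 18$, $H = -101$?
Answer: $\frac{162829070}{6161} \approx 26429.0$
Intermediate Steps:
$K = \frac{1}{6161} \approx 0.00016231$
$a = 18$
$\left(K + a\right) + 26411 = \left(\frac{1}{6161} + 18\right) + 26411 = \frac{110899}{6161} + 26411 = \frac{162829070}{6161}$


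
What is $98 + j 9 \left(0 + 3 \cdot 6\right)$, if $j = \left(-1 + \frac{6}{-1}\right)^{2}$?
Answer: $8036$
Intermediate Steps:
$j = 49$ ($j = \left(-1 + 6 \left(-1\right)\right)^{2} = \left(-1 - 6\right)^{2} = \left(-7\right)^{2} = 49$)
$98 + j 9 \left(0 + 3 \cdot 6\right) = 98 + 49 \cdot 9 \left(0 + 3 \cdot 6\right) = 98 + 441 \left(0 + 18\right) = 98 + 441 \cdot 18 = 98 + 7938 = 8036$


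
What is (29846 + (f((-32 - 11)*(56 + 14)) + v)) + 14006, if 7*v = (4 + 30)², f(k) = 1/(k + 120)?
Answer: 890466793/20230 ≈ 44017.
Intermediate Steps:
f(k) = 1/(120 + k)
v = 1156/7 (v = (4 + 30)²/7 = (⅐)*34² = (⅐)*1156 = 1156/7 ≈ 165.14)
(29846 + (f((-32 - 11)*(56 + 14)) + v)) + 14006 = (29846 + (1/(120 + (-32 - 11)*(56 + 14)) + 1156/7)) + 14006 = (29846 + (1/(120 - 43*70) + 1156/7)) + 14006 = (29846 + (1/(120 - 3010) + 1156/7)) + 14006 = (29846 + (1/(-2890) + 1156/7)) + 14006 = (29846 + (-1/2890 + 1156/7)) + 14006 = (29846 + 3340833/20230) + 14006 = 607125413/20230 + 14006 = 890466793/20230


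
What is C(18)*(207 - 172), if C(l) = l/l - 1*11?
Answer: -350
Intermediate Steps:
C(l) = -10 (C(l) = 1 - 11 = -10)
C(18)*(207 - 172) = -10*(207 - 172) = -10*35 = -350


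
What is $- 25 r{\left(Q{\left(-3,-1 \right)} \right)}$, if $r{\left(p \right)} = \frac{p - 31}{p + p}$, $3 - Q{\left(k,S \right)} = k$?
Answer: $\frac{625}{12} \approx 52.083$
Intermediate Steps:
$Q{\left(k,S \right)} = 3 - k$
$r{\left(p \right)} = \frac{-31 + p}{2 p}$
$- 25 r{\left(Q{\left(-3,-1 \right)} \right)} = - 25 \frac{-31 + \left(3 - -3\right)}{2 \left(3 - -3\right)} = - 25 \frac{-31 + \left(3 + 3\right)}{2 \left(3 + 3\right)} = - 25 \frac{-31 + 6}{2 \cdot 6} = - 25 \cdot \frac{1}{2} \cdot \frac{1}{6} \left(-25\right) = \left(-25\right) \left(- \frac{25}{12}\right) = \frac{625}{12}$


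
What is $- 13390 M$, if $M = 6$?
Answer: $-80340$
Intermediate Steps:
$- 13390 M = \left(-13390\right) 6 = -80340$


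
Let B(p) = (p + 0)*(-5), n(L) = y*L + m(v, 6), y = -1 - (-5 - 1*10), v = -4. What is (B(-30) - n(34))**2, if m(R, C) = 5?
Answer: 109561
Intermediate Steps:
y = 14 (y = -1 - (-5 - 10) = -1 - 1*(-15) = -1 + 15 = 14)
n(L) = 5 + 14*L (n(L) = 14*L + 5 = 5 + 14*L)
B(p) = -5*p (B(p) = p*(-5) = -5*p)
(B(-30) - n(34))**2 = (-5*(-30) - (5 + 14*34))**2 = (150 - (5 + 476))**2 = (150 - 1*481)**2 = (150 - 481)**2 = (-331)**2 = 109561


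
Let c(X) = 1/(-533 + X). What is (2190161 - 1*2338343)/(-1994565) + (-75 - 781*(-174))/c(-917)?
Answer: -130934914755856/664855 ≈ -1.9694e+8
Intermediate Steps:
(2190161 - 1*2338343)/(-1994565) + (-75 - 781*(-174))/c(-917) = (2190161 - 1*2338343)/(-1994565) + (-75 - 781*(-174))/(1/(-533 - 917)) = (2190161 - 2338343)*(-1/1994565) + (-75 + 135894)/(1/(-1450)) = -148182*(-1/1994565) + 135819/(-1/1450) = 49394/664855 + 135819*(-1450) = 49394/664855 - 196937550 = -130934914755856/664855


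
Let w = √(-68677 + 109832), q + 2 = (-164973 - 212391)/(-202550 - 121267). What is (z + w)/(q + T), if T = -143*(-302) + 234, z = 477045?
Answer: 792180927/72101866 + 8303*√41155/360509330 ≈ 10.992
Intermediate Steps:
q = -6930/8303 (q = -2 + (-164973 - 212391)/(-202550 - 121267) = -2 - 377364/(-323817) = -2 - 377364*(-1/323817) = -2 + 9676/8303 = -6930/8303 ≈ -0.83464)
T = 43420 (T = 43186 + 234 = 43420)
w = √41155 ≈ 202.87
(z + w)/(q + T) = (477045 + √41155)/(-6930/8303 + 43420) = (477045 + √41155)/(360509330/8303) = (477045 + √41155)*(8303/360509330) = 792180927/72101866 + 8303*√41155/360509330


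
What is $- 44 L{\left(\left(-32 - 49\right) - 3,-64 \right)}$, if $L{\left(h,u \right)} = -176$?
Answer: $7744$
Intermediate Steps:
$- 44 L{\left(\left(-32 - 49\right) - 3,-64 \right)} = \left(-44\right) \left(-176\right) = 7744$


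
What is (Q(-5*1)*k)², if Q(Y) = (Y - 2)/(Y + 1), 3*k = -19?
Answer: 17689/144 ≈ 122.84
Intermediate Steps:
k = -19/3 (k = (⅓)*(-19) = -19/3 ≈ -6.3333)
Q(Y) = (-2 + Y)/(1 + Y)
(Q(-5*1)*k)² = (((-2 - 5*1)/(1 - 5*1))*(-19/3))² = (((-2 - 5)/(1 - 5))*(-19/3))² = ((-7/(-4))*(-19/3))² = (-¼*(-7)*(-19/3))² = ((7/4)*(-19/3))² = (-133/12)² = 17689/144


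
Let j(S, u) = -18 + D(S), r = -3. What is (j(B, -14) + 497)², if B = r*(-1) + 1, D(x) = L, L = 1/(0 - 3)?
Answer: 2062096/9 ≈ 2.2912e+5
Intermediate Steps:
L = -⅓ (L = 1/(-3) = -⅓ ≈ -0.33333)
D(x) = -⅓
B = 4 (B = -3*(-1) + 1 = 3 + 1 = 4)
j(S, u) = -55/3 (j(S, u) = -18 - ⅓ = -55/3)
(j(B, -14) + 497)² = (-55/3 + 497)² = (1436/3)² = 2062096/9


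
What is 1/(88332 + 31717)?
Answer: 1/120049 ≈ 8.3299e-6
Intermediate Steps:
1/(88332 + 31717) = 1/120049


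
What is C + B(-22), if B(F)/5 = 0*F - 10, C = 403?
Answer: 353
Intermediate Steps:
B(F) = -50 (B(F) = 5*(0*F - 10) = 5*(0 - 10) = 5*(-10) = -50)
C + B(-22) = 403 - 50 = 353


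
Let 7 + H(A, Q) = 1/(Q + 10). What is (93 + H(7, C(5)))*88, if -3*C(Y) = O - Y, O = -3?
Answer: 143924/19 ≈ 7574.9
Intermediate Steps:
C(Y) = 1 + Y/3 (C(Y) = -(-3 - Y)/3 = 1 + Y/3)
H(A, Q) = -7 + 1/(10 + Q) (H(A, Q) = -7 + 1/(Q + 10) = -7 + 1/(10 + Q))
(93 + H(7, C(5)))*88 = (93 + (-69 - 7*(1 + (⅓)*5))/(10 + (1 + (⅓)*5)))*88 = (93 + (-69 - 7*(1 + 5/3))/(10 + (1 + 5/3)))*88 = (93 + (-69 - 7*8/3)/(10 + 8/3))*88 = (93 + (-69 - 56/3)/(38/3))*88 = (93 + (3/38)*(-263/3))*88 = (93 - 263/38)*88 = (3271/38)*88 = 143924/19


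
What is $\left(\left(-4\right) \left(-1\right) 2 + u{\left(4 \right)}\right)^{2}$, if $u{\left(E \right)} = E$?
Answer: $144$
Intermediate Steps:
$\left(\left(-4\right) \left(-1\right) 2 + u{\left(4 \right)}\right)^{2} = \left(\left(-4\right) \left(-1\right) 2 + 4\right)^{2} = \left(4 \cdot 2 + 4\right)^{2} = \left(8 + 4\right)^{2} = 12^{2} = 144$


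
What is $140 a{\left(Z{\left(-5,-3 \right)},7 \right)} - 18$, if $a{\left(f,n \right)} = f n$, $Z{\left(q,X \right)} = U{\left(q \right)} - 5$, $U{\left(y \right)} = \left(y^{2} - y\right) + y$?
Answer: $19582$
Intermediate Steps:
$U{\left(y \right)} = y^{2}$
$Z{\left(q,X \right)} = -5 + q^{2}$ ($Z{\left(q,X \right)} = q^{2} - 5 = -5 + q^{2}$)
$140 a{\left(Z{\left(-5,-3 \right)},7 \right)} - 18 = 140 \left(-5 + \left(-5\right)^{2}\right) 7 - 18 = 140 \left(-5 + 25\right) 7 - 18 = 140 \cdot 20 \cdot 7 - 18 = 140 \cdot 140 - 18 = 19600 - 18 = 19582$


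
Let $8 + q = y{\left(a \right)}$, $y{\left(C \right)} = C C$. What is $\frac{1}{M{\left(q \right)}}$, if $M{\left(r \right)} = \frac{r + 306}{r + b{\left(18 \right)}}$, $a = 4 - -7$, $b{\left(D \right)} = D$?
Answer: $\frac{131}{419} \approx 0.31265$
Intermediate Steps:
$a = 11$ ($a = 4 + 7 = 11$)
$y{\left(C \right)} = C^{2}$
$q = 113$ ($q = -8 + 11^{2} = -8 + 121 = 113$)
$M{\left(r \right)} = \frac{306 + r}{18 + r}$ ($M{\left(r \right)} = \frac{r + 306}{r + 18} = \frac{306 + r}{18 + r}$)
$\frac{1}{M{\left(q \right)}} = \frac{1}{\frac{1}{18 + 113} \left(306 + 113\right)} = \frac{1}{\frac{1}{131} \cdot 419} = \frac{1}{\frac{419}{131}} = \frac{131}{419}$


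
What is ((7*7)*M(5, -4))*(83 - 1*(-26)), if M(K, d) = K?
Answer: 26705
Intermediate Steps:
((7*7)*M(5, -4))*(83 - 1*(-26)) = ((7*7)*5)*(83 - 1*(-26)) = (49*5)*(83 + 26) = 245*109 = 26705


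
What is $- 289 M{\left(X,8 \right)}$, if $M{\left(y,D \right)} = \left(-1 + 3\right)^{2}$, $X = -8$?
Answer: $-1156$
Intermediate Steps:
$M{\left(y,D \right)} = 4$ ($M{\left(y,D \right)} = 2^{2} = 4$)
$- 289 M{\left(X,8 \right)} = \left(-289\right) 4 = -1156$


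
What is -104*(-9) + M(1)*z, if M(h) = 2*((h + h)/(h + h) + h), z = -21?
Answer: 852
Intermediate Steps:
M(h) = 2 + 2*h (M(h) = 2*((2*h)/((2*h)) + h) = 2*((2*h)*(1/(2*h)) + h) = 2*(1 + h) = 2 + 2*h)
-104*(-9) + M(1)*z = -104*(-9) + (2 + 2*1)*(-21) = 936 + (2 + 2)*(-21) = 936 + 4*(-21) = 936 - 84 = 852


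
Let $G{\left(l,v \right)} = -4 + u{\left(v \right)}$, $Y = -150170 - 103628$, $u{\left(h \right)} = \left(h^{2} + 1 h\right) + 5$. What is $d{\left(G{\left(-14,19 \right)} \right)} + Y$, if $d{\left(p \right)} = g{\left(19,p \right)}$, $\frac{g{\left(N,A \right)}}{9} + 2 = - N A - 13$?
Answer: $-319084$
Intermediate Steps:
$u{\left(h \right)} = 5 + h + h^{2}$ ($u{\left(h \right)} = \left(h^{2} + h\right) + 5 = \left(h + h^{2}\right) + 5 = 5 + h + h^{2}$)
$g{\left(N,A \right)} = -135 - 9 A N$ ($g{\left(N,A \right)} = -18 + 9 \left(- N A - 13\right) = -18 + 9 \left(- A N - 13\right) = -18 + 9 \left(-13 - A N\right) = -18 - \left(117 + 9 A N\right) = -135 - 9 A N$)
$Y = -253798$ ($Y = -150170 - 103628 = -253798$)
$G{\left(l,v \right)} = 1 + v + v^{2}$ ($G{\left(l,v \right)} = -4 + \left(5 + v + v^{2}\right) = 1 + v + v^{2}$)
$d{\left(p \right)} = -135 - 171 p$ ($d{\left(p \right)} = -135 - 9 p 19 = -135 - 171 p$)
$d{\left(G{\left(-14,19 \right)} \right)} + Y = \left(-135 - 171 \left(1 + 19 + 19^{2}\right)\right) - 253798 = \left(-135 - 171 \left(1 + 19 + 361\right)\right) - 253798 = \left(-135 - 65151\right) - 253798 = -65286 - 253798 = -319084$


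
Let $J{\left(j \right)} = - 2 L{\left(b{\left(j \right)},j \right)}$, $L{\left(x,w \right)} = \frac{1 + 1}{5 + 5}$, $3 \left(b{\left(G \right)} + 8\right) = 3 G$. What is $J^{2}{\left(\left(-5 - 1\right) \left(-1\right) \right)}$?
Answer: $\frac{4}{25} \approx 0.16$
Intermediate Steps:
$b{\left(G \right)} = -8 + G$ ($b{\left(G \right)} = -8 + \frac{3 G}{3} = -8 + G$)
$L{\left(x,w \right)} = \frac{1}{5}$ ($L{\left(x,w \right)} = \frac{2}{10} = 2 \cdot \frac{1}{10} = \frac{1}{5}$)
$J{\left(j \right)} = - \frac{2}{5}$ ($J{\left(j \right)} = \left(-2\right) \frac{1}{5} = - \frac{2}{5}$)
$J^{2}{\left(\left(-5 - 1\right) \left(-1\right) \right)} = \left(- \frac{2}{5}\right)^{2} = \frac{4}{25}$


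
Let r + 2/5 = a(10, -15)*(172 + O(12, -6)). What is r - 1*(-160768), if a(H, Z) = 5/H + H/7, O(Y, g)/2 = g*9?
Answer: 5631186/35 ≈ 1.6089e+5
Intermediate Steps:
O(Y, g) = 18*g (O(Y, g) = 2*(g*9) = 2*(9*g) = 18*g)
a(H, Z) = 5/H + H/7 (a(H, Z) = 5/H + H*(⅐) = 5/H + H/7)
r = 4306/35 (r = -⅖ + (5/10 + (⅐)*10)*(172 + 18*(-6)) = -⅖ + (5*(⅒) + 10/7)*(172 - 108) = -⅖ + (½ + 10/7)*64 = -⅖ + (27/14)*64 = -⅖ + 864/7 = 4306/35 ≈ 123.03)
r - 1*(-160768) = 4306/35 - 1*(-160768) = 4306/35 + 160768 = 5631186/35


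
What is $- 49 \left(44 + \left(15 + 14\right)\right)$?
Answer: $-3577$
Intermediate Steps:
$- 49 \left(44 + \left(15 + 14\right)\right) = - 49 \left(44 + 29\right) = \left(-49\right) 73 = -3577$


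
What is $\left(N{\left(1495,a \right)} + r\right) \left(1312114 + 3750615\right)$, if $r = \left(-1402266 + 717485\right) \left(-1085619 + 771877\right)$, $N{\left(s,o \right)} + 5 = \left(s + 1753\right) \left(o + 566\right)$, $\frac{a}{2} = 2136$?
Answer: $1087779341752882009$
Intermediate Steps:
$a = 4272$ ($a = 2 \cdot 2136 = 4272$)
$N{\left(s,o \right)} = -5 + \left(566 + o\right) \left(1753 + s\right)$ ($N{\left(s,o \right)} = -5 + \left(s + 1753\right) \left(o + 566\right) = -5 + \left(1753 + s\right) \left(566 + o\right) = -5 + \left(566 + o\right) \left(1753 + s\right)$)
$r = 214844560502$ ($r = \left(-684781\right) \left(-313742\right) = 214844560502$)
$\left(N{\left(1495,a \right)} + r\right) \left(1312114 + 3750615\right) = \left(\left(992193 + 566 \cdot 1495 + 1753 \cdot 4272 + 4272 \cdot 1495\right) + 214844560502\right) \left(1312114 + 3750615\right) = \left(\left(992193 + 846170 + 7488816 + 6386640\right) + 214844560502\right) 5062729 = \left(15713819 + 214844560502\right) 5062729 = 214860274321 \cdot 5062729 = 1087779341752882009$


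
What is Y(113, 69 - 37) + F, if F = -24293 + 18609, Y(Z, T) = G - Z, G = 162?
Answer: -5635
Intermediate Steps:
Y(Z, T) = 162 - Z
F = -5684
Y(113, 69 - 37) + F = (162 - 1*113) - 5684 = (162 - 113) - 5684 = 49 - 5684 = -5635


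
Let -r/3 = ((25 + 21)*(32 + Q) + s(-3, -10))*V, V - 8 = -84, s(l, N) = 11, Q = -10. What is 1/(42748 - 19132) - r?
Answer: -5508290303/23616 ≈ -2.3324e+5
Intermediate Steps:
V = -76 (V = 8 - 84 = -76)
r = 233244 (r = -3*((25 + 21)*(32 - 10) + 11)*(-76) = -3*(46*22 + 11)*(-76) = -3*(1012 + 11)*(-76) = -3069*(-76) = -3*(-77748) = 233244)
1/(42748 - 19132) - r = 1/(42748 - 19132) - 1*233244 = 1/23616 - 233244 = -5508290303/23616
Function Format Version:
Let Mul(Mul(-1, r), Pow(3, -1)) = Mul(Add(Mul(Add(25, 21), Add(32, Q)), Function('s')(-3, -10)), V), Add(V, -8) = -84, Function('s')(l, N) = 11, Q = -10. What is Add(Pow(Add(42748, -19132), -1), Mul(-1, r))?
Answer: Rational(-5508290303, 23616) ≈ -2.3324e+5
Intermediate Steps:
V = -76 (V = Add(8, -84) = -76)
r = 233244 (r = Mul(-3, Mul(Add(Mul(Add(25, 21), Add(32, -10)), 11), -76)) = Mul(-3, Mul(Add(Mul(46, 22), 11), -76)) = Mul(-3, Mul(Add(1012, 11), -76)) = Mul(-3, Mul(1023, -76)) = Mul(-3, -77748) = 233244)
Add(Pow(Add(42748, -19132), -1), Mul(-1, r)) = Add(Pow(Add(42748, -19132), -1), Mul(-1, 233244)) = Add(Pow(23616, -1), -233244) = Add(Rational(1, 23616), -233244) = Rational(-5508290303, 23616)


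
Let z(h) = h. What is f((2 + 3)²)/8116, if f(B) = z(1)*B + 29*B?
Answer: 375/4058 ≈ 0.092410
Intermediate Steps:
f(B) = 30*B (f(B) = 1*B + 29*B = B + 29*B = 30*B)
f((2 + 3)²)/8116 = (30*(2 + 3)²)/8116 = (30*5²)*(1/8116) = (30*25)*(1/8116) = 750*(1/8116) = 375/4058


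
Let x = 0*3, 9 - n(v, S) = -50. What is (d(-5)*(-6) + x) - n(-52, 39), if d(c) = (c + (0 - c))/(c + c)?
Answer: -59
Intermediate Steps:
n(v, S) = 59 (n(v, S) = 9 - 1*(-50) = 9 + 50 = 59)
x = 0
d(c) = 0 (d(c) = (c - c)/((2*c)) = 0*(1/(2*c)) = 0)
(d(-5)*(-6) + x) - n(-52, 39) = (0*(-6) + 0) - 1*59 = (0 + 0) - 59 = 0 - 59 = -59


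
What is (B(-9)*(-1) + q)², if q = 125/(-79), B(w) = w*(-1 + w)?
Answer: 52345225/6241 ≈ 8387.3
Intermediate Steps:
q = -125/79 (q = 125*(-1/79) = -125/79 ≈ -1.5823)
(B(-9)*(-1) + q)² = (-9*(-1 - 9)*(-1) - 125/79)² = (-9*(-10)*(-1) - 125/79)² = (90*(-1) - 125/79)² = (-90 - 125/79)² = (-7235/79)² = 52345225/6241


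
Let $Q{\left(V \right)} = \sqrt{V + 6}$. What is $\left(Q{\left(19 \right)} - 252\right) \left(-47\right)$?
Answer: $11609$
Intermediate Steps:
$Q{\left(V \right)} = \sqrt{6 + V}$
$\left(Q{\left(19 \right)} - 252\right) \left(-47\right) = \left(\sqrt{6 + 19} - 252\right) \left(-47\right) = \left(\sqrt{25} - 252\right) \left(-47\right) = \left(5 - 252\right) \left(-47\right) = \left(-247\right) \left(-47\right) = 11609$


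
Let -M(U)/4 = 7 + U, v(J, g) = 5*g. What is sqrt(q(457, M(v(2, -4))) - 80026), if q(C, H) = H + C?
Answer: I*sqrt(79517) ≈ 281.99*I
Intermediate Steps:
M(U) = -28 - 4*U (M(U) = -4*(7 + U) = -28 - 4*U)
q(C, H) = C + H
sqrt(q(457, M(v(2, -4))) - 80026) = sqrt((457 + (-28 - 20*(-4))) - 80026) = sqrt((457 + (-28 - 4*(-20))) - 80026) = sqrt((457 + (-28 + 80)) - 80026) = sqrt((457 + 52) - 80026) = sqrt(509 - 80026) = sqrt(-79517) = I*sqrt(79517)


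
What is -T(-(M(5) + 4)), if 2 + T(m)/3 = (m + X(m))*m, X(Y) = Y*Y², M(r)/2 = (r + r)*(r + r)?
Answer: -5195799210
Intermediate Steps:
M(r) = 8*r² (M(r) = 2*((r + r)*(r + r)) = 2*((2*r)*(2*r)) = 2*(4*r²) = 8*r²)
X(Y) = Y³
T(m) = -6 + 3*m*(m + m³) (T(m) = -6 + 3*((m + m³)*m) = -6 + 3*(m*(m + m³)) = -6 + 3*m*(m + m³))
-T(-(M(5) + 4)) = -(-6 + 3*(-(8*5² + 4))² + 3*(-(8*5² + 4))⁴) = -(-6 + 3*(-(8*25 + 4))² + 3*(-(8*25 + 4))⁴) = -(-6 + 3*(-(200 + 4))² + 3*(-(200 + 4))⁴) = -(-6 + 3*(-1*204)² + 3*(-1*204)⁴) = -(-6 + 3*(-204)² + 3*(-204)⁴) = -(-6 + 3*41616 + 3*1731891456) = -(-6 + 124848 + 5195674368) = -1*5195799210 = -5195799210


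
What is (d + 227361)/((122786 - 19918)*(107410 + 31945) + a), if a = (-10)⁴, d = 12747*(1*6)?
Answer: 101281/4778393380 ≈ 2.1196e-5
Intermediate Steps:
d = 76482 (d = 12747*6 = 76482)
a = 10000
(d + 227361)/((122786 - 19918)*(107410 + 31945) + a) = (76482 + 227361)/((122786 - 19918)*(107410 + 31945) + 10000) = 303843/(102868*139355 + 10000) = 303843/(14335170140 + 10000) = 303843/14335180140 = 303843*(1/14335180140) = 101281/4778393380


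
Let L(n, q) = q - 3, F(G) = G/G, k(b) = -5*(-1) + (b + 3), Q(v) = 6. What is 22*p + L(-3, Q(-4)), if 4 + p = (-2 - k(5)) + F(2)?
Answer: -393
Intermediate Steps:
k(b) = 8 + b (k(b) = 5 + (3 + b) = 8 + b)
F(G) = 1
L(n, q) = -3 + q
p = -18 (p = -4 + ((-2 - (8 + 5)) + 1) = -4 + ((-2 - 1*13) + 1) = -4 + ((-2 - 13) + 1) = -4 + (-15 + 1) = -4 - 14 = -18)
22*p + L(-3, Q(-4)) = 22*(-18) + (-3 + 6) = -396 + 3 = -393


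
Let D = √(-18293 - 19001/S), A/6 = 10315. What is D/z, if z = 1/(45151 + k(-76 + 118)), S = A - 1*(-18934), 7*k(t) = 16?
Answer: 316073*I*√29875226341198/282884 ≈ 6.1071e+6*I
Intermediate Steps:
A = 61890 (A = 6*10315 = 61890)
k(t) = 16/7 (k(t) = (⅐)*16 = 16/7)
S = 80824 (S = 61890 - 1*(-18934) = 61890 + 18934 = 80824)
z = 7/316073 (z = 1/(45151 + 16/7) = 1/(316073/7) = 7/316073 ≈ 2.2147e-5)
D = I*√29875226341198/40412 (D = √(-18293 - 19001/80824) = √(-1478532433/80824) = I*√29875226341198/40412 ≈ 135.25*I)
D/z = (I*√29875226341198/40412)/(7/316073) = (I*√29875226341198/40412)*(316073/7) = 316073*I*√29875226341198/282884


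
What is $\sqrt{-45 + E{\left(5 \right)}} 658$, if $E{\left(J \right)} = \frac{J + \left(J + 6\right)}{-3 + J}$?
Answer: $658 i \sqrt{37} \approx 4002.5 i$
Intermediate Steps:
$E{\left(J \right)} = \frac{6 + 2 J}{-3 + J}$ ($E{\left(J \right)} = \frac{J + \left(6 + J\right)}{-3 + J} = \frac{6 + 2 J}{-3 + J}$)
$\sqrt{-45 + E{\left(5 \right)}} 658 = \sqrt{-45 + \frac{2 \left(3 + 5\right)}{-3 + 5}} \cdot 658 = \sqrt{-45 + 2 \cdot \frac{1}{2} \cdot 8} \cdot 658 = \sqrt{-45 + 8} \cdot 658 = \sqrt{-37} \cdot 658 = i \sqrt{37} \cdot 658 = 658 i \sqrt{37}$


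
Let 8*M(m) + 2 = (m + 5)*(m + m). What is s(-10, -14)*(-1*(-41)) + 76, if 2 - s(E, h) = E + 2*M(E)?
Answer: -873/2 ≈ -436.50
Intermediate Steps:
M(m) = -¼ + m*(5 + m)/4 (M(m) = -¼ + ((m + 5)*(m + m))/8 = -¼ + ((5 + m)*(2*m))/8 = -¼ + (2*m*(5 + m))/8 = -¼ + m*(5 + m)/4)
s(E, h) = 5/2 - 7*E/2 - E²/2 (s(E, h) = 2 - (E + 2*(-¼ + E²/4 + 5*E/4)) = 2 - (E + (-½ + E²/2 + 5*E/2)) = 2 - (-½ + E²/2 + 7*E/2) = 2 + (½ - 7*E/2 - E²/2) = 5/2 - 7*E/2 - E²/2)
s(-10, -14)*(-1*(-41)) + 76 = (5/2 - 7/2*(-10) - ½*(-10)²)*(-1*(-41)) + 76 = (5/2 + 35 - ½*100)*41 + 76 = (5/2 + 35 - 50)*41 + 76 = -25/2*41 + 76 = -1025/2 + 76 = -873/2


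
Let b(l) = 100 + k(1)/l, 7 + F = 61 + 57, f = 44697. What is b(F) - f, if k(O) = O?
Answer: -4950266/111 ≈ -44597.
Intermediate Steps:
F = 111 (F = -7 + (61 + 57) = -7 + 118 = 111)
b(l) = 100 + 1/l
b(F) - f = (100 + 1/111) - 1*44697 = (100 + 1/111) - 44697 = 11101/111 - 44697 = -4950266/111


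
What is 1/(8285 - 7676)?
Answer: 1/609 ≈ 0.0016420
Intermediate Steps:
1/(8285 - 7676) = 1/609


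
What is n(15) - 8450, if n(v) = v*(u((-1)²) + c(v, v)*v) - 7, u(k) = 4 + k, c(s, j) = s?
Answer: -5007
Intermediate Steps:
n(v) = -7 + v*(5 + v²) (n(v) = v*((4 + (-1)²) + v*v) - 7 = v*((4 + 1) + v²) - 7 = v*(5 + v²) - 7 = -7 + v*(5 + v²))
n(15) - 8450 = (-7 + 15³ + 5*15) - 8450 = (-7 + 3375 + 75) - 8450 = 3443 - 8450 = -5007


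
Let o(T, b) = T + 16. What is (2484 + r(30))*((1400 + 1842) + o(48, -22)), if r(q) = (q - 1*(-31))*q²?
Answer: 189711504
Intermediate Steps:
r(q) = q²*(31 + q) (r(q) = (q + 31)*q² = (31 + q)*q² = q²*(31 + q))
o(T, b) = 16 + T
(2484 + r(30))*((1400 + 1842) + o(48, -22)) = (2484 + 30²*(31 + 30))*((1400 + 1842) + (16 + 48)) = (2484 + 900*61)*(3242 + 64) = (2484 + 54900)*3306 = 57384*3306 = 189711504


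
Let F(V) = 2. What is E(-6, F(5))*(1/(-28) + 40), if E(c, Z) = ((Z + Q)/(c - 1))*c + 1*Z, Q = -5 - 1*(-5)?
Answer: 14547/98 ≈ 148.44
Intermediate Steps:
Q = 0 (Q = -5 + 5 = 0)
E(c, Z) = Z + Z*c/(-1 + c) (E(c, Z) = ((Z + 0)/(c - 1))*c + 1*Z = (Z/(-1 + c))*c + Z = Z*c/(-1 + c) + Z = Z + Z*c/(-1 + c))
E(-6, F(5))*(1/(-28) + 40) = (2*(-1 + 2*(-6))/(-1 - 6))*(1/(-28) + 40) = (2*(-1 - 12)/(-7))*(-1/28 + 40) = (2*(-⅐)*(-13))*(1119/28) = (26/7)*(1119/28) = 14547/98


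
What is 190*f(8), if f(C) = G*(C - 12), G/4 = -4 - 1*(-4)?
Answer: 0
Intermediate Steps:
G = 0 (G = 4*(-4 - 1*(-4)) = 4*(-4 + 4) = 4*0 = 0)
f(C) = 0 (f(C) = 0*(C - 12) = 0*(-12 + C) = 0)
190*f(8) = 190*0 = 0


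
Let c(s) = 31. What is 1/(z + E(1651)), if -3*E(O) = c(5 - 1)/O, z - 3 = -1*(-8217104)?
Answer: 4953/40699330940 ≈ 1.2170e-7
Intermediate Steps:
z = 8217107 (z = 3 - 1*(-8217104) = 3 + 8217104 = 8217107)
E(O) = -31/(3*O)
1/(z + E(1651)) = 1/(8217107 - 31/3/1651) = 1/(8217107 - 31/3*1/1651) = 1/(8217107 - 31/4953) = 1/(40699330940/4953) = 4953/40699330940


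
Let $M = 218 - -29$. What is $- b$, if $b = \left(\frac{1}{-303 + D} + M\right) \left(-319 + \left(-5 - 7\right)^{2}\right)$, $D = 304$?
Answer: $43400$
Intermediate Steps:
$M = 247$ ($M = 218 + 29 = 247$)
$b = -43400$ ($b = \left(\frac{1}{-303 + 304} + 247\right) \left(-319 + \left(-5 - 7\right)^{2}\right) = \left(1^{-1} + 247\right) \left(-319 + \left(-12\right)^{2}\right) = \left(1 + 247\right) \left(-319 + 144\right) = 248 \left(-175\right) = -43400$)
$- b = \left(-1\right) \left(-43400\right) = 43400$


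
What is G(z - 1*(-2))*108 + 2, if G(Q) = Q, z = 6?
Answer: 866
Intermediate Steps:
G(z - 1*(-2))*108 + 2 = (6 - 1*(-2))*108 + 2 = (6 + 2)*108 + 2 = 8*108 + 2 = 864 + 2 = 866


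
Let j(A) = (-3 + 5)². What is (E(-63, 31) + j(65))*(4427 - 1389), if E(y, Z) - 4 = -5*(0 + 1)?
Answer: 9114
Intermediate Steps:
j(A) = 4 (j(A) = 2² = 4)
E(y, Z) = -1 (E(y, Z) = 4 - 5*(0 + 1) = 4 - 5*1 = 4 - 5 = -1)
(E(-63, 31) + j(65))*(4427 - 1389) = (-1 + 4)*(4427 - 1389) = 3*3038 = 9114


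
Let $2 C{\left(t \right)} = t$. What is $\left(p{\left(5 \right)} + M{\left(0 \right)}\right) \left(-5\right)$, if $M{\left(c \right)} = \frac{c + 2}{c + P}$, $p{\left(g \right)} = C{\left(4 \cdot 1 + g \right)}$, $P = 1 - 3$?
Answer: $- \frac{35}{2} \approx -17.5$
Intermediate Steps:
$P = -2$
$C{\left(t \right)} = \frac{t}{2}$
$p{\left(g \right)} = 2 + \frac{g}{2}$ ($p{\left(g \right)} = \frac{4 \cdot 1 + g}{2} = \frac{4 + g}{2} = 2 + \frac{g}{2}$)
$M{\left(c \right)} = \frac{2 + c}{-2 + c}$ ($M{\left(c \right)} = \frac{c + 2}{c - 2} = \frac{2 + c}{-2 + c}$)
$\left(p{\left(5 \right)} + M{\left(0 \right)}\right) \left(-5\right) = \left(\left(2 + \frac{1}{2} \cdot 5\right) + \frac{2 + 0}{-2 + 0}\right) \left(-5\right) = \left(\left(2 + \frac{5}{2}\right) + \frac{1}{-2} \cdot 2\right) \left(-5\right) = \left(\frac{9}{2} - 1\right) \left(-5\right) = \frac{7}{2} \left(-5\right) = - \frac{35}{2}$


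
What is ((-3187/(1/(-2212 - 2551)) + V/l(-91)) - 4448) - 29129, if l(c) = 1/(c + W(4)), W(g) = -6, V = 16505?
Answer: 13545119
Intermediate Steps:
l(c) = 1/(-6 + c) (l(c) = 1/(c - 6) = 1/(-6 + c))
((-3187/(1/(-2212 - 2551)) + V/l(-91)) - 4448) - 29129 = ((-3187/(1/(-2212 - 2551)) + 16505/(1/(-6 - 91))) - 4448) - 29129 = ((-3187/(1/(-4763)) + 16505/(1/(-97))) - 4448) - 29129 = ((-3187/(-1/4763) + 16505/(-1/97)) - 4448) - 29129 = ((-3187*(-4763) + 16505*(-97)) - 4448) - 29129 = ((15179681 - 1600985) - 4448) - 29129 = (13578696 - 4448) - 29129 = 13574248 - 29129 = 13545119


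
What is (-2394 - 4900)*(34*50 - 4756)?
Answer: 22290464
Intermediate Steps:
(-2394 - 4900)*(34*50 - 4756) = -7294*(1700 - 4756) = -7294*(-3056) = 22290464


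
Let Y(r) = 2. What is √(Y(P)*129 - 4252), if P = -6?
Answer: I*√3994 ≈ 63.198*I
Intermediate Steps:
√(Y(P)*129 - 4252) = √(2*129 - 4252) = √(258 - 4252) = √(-3994) = I*√3994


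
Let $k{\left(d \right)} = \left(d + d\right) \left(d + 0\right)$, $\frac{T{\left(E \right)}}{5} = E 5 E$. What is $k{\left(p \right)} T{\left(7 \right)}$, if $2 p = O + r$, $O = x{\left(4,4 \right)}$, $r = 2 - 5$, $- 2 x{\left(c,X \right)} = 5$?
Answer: $\frac{148225}{8} \approx 18528.0$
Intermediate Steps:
$x{\left(c,X \right)} = - \frac{5}{2}$ ($x{\left(c,X \right)} = \left(- \frac{1}{2}\right) 5 = - \frac{5}{2}$)
$T{\left(E \right)} = 25 E^{2}$ ($T{\left(E \right)} = 5 E 5 E = 5 \cdot 5 E E = 5 \cdot 5 E^{2} = 25 E^{2}$)
$r = -3$
$O = - \frac{5}{2} \approx -2.5$
$p = - \frac{11}{4}$ ($p = \frac{- \frac{5}{2} - 3}{2} = \frac{1}{2} \left(- \frac{11}{2}\right) = - \frac{11}{4} \approx -2.75$)
$k{\left(d \right)} = 2 d^{2}$ ($k{\left(d \right)} = 2 d d = 2 d^{2}$)
$k{\left(p \right)} T{\left(7 \right)} = 2 \left(- \frac{11}{4}\right)^{2} \cdot 25 \cdot 7^{2} = 2 \cdot \frac{121}{16} \cdot 25 \cdot 49 = \frac{121}{8} \cdot 1225 = \frac{148225}{8}$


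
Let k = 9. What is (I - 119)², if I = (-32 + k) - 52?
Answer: 37636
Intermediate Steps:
I = -75 (I = (-32 + 9) - 52 = -23 - 52 = -75)
(I - 119)² = (-75 - 119)² = (-194)² = 37636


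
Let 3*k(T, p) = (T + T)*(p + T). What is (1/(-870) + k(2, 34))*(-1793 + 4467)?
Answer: 55831783/435 ≈ 1.2835e+5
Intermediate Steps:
k(T, p) = 2*T*(T + p)/3 (k(T, p) = ((T + T)*(p + T))/3 = ((2*T)*(T + p))/3 = (2*T*(T + p))/3 = 2*T*(T + p)/3)
(1/(-870) + k(2, 34))*(-1793 + 4467) = (1/(-870) + (⅔)*2*(2 + 34))*(-1793 + 4467) = (-1/870 + (⅔)*2*36)*2674 = (-1/870 + 48)*2674 = (41759/870)*2674 = 55831783/435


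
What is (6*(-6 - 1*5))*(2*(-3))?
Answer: 396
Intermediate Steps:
(6*(-6 - 1*5))*(2*(-3)) = (6*(-6 - 5))*(-6) = (6*(-11))*(-6) = -66*(-6) = 396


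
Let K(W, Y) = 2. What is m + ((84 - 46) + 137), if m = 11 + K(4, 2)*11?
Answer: 208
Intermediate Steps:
m = 33 (m = 11 + 2*11 = 11 + 22 = 33)
m + ((84 - 46) + 137) = 33 + ((84 - 46) + 137) = 33 + (38 + 137) = 33 + 175 = 208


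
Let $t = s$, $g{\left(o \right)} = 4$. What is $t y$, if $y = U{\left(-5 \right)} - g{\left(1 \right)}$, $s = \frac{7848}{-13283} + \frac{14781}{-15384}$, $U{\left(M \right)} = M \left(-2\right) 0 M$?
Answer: $\frac{105689885}{17028806} \approx 6.2065$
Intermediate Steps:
$U{\left(M \right)} = 0$ ($U{\left(M \right)} = - 2 M 0 = 0$)
$s = - \frac{105689885}{68115224}$ ($s = 7848 \left(- \frac{1}{13283}\right) + 14781 \left(- \frac{1}{15384}\right) = - \frac{7848}{13283} - \frac{4927}{5128} = - \frac{105689885}{68115224} \approx -1.5516$)
$y = -4$ ($y = 0 - 4 = -4$)
$t = - \frac{105689885}{68115224} \approx -1.5516$
$t y = \left(- \frac{105689885}{68115224}\right) \left(-4\right) = \frac{105689885}{17028806}$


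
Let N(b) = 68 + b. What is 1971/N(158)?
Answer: 1971/226 ≈ 8.7212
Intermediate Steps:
1971/N(158) = 1971/(68 + 158) = 1971/226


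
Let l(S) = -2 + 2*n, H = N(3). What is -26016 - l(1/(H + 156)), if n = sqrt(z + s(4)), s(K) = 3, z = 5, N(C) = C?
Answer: -26014 - 4*sqrt(2) ≈ -26020.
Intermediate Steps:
H = 3
n = 2*sqrt(2) (n = sqrt(5 + 3) = sqrt(8) = 2*sqrt(2) ≈ 2.8284)
l(S) = -2 + 4*sqrt(2) (l(S) = -2 + 2*(2*sqrt(2)) = -2 + 4*sqrt(2))
-26016 - l(1/(H + 156)) = -26016 - (-2 + 4*sqrt(2)) = -26016 + (2 - 4*sqrt(2)) = -26014 - 4*sqrt(2)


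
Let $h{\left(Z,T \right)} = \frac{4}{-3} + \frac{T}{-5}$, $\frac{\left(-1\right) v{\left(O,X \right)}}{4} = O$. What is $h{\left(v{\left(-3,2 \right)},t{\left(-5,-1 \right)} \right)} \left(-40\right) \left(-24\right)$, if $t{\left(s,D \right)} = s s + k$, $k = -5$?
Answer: $-5120$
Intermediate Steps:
$v{\left(O,X \right)} = - 4 O$
$t{\left(s,D \right)} = -5 + s^{2}$ ($t{\left(s,D \right)} = s s - 5 = s^{2} - 5 = -5 + s^{2}$)
$h{\left(Z,T \right)} = - \frac{4}{3} - \frac{T}{5}$ ($h{\left(Z,T \right)} = 4 \left(- \frac{1}{3}\right) + T \left(- \frac{1}{5}\right) = - \frac{4}{3} - \frac{T}{5}$)
$h{\left(v{\left(-3,2 \right)},t{\left(-5,-1 \right)} \right)} \left(-40\right) \left(-24\right) = \left(- \frac{4}{3} - \frac{-5 + \left(-5\right)^{2}}{5}\right) \left(-40\right) \left(-24\right) = \left(- \frac{4}{3} - \frac{-5 + 25}{5}\right) \left(-40\right) \left(-24\right) = \left(- \frac{4}{3} - 4\right) \left(-40\right) \left(-24\right) = \left(- \frac{16}{3}\right) \left(-40\right) \left(-24\right) = \frac{640}{3} \left(-24\right) = -5120$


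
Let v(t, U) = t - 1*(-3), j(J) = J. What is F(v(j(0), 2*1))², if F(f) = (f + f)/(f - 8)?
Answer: 36/25 ≈ 1.4400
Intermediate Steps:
v(t, U) = 3 + t (v(t, U) = t + 3 = 3 + t)
F(f) = 2*f/(-8 + f) (F(f) = (2*f)/(-8 + f) = 2*f/(-8 + f))
F(v(j(0), 2*1))² = (2*(3 + 0)/(-8 + (3 + 0)))² = (2*3/(-8 + 3))² = (2*3/(-5))² = (2*3*(-⅕))² = (-6/5)² = 36/25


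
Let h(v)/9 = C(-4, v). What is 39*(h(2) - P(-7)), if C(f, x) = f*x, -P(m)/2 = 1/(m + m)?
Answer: -19695/7 ≈ -2813.6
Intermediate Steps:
P(m) = -1/m (P(m) = -2/(m + m) = -2*1/(2*m) = -1/m)
h(v) = -36*v (h(v) = 9*(-4*v) = -36*v)
39*(h(2) - P(-7)) = 39*(-36*2 - (-1)/(-7)) = 39*(-72 - (-1)*(-1)/7) = 39*(-72 - 1*⅐) = 39*(-72 - ⅐) = 39*(-505/7) = -19695/7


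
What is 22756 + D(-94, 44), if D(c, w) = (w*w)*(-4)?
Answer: 15012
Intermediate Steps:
D(c, w) = -4*w**2 (D(c, w) = w**2*(-4) = -4*w**2)
22756 + D(-94, 44) = 22756 - 4*44**2 = 22756 - 4*1936 = 22756 - 7744 = 15012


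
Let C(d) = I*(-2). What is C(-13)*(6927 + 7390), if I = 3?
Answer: -85902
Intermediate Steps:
C(d) = -6 (C(d) = 3*(-2) = -6)
C(-13)*(6927 + 7390) = -6*(6927 + 7390) = -6*14317 = -85902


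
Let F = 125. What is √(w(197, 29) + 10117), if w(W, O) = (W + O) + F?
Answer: 2*√2617 ≈ 102.31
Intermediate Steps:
w(W, O) = 125 + O + W (w(W, O) = (W + O) + 125 = (O + W) + 125 = 125 + O + W)
√(w(197, 29) + 10117) = √((125 + 29 + 197) + 10117) = √(351 + 10117) = √10468 = 2*√2617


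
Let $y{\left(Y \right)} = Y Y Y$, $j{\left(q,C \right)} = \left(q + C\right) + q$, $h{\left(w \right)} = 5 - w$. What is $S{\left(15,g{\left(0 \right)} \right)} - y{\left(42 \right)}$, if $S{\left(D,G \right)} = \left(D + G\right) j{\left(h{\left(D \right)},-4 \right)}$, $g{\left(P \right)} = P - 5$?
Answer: $-74328$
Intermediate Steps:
$g{\left(P \right)} = -5 + P$ ($g{\left(P \right)} = P - 5 = -5 + P$)
$j{\left(q,C \right)} = C + 2 q$ ($j{\left(q,C \right)} = \left(C + q\right) + q = C + 2 q$)
$S{\left(D,G \right)} = \left(6 - 2 D\right) \left(D + G\right)$ ($S{\left(D,G \right)} = \left(D + G\right) \left(-4 + 2 \left(5 - D\right)\right) = \left(D + G\right) \left(-4 - \left(-10 + 2 D\right)\right) = \left(D + G\right) \left(6 - 2 D\right) = \left(6 - 2 D\right) \left(D + G\right)$)
$y{\left(Y \right)} = Y^{3}$ ($y{\left(Y \right)} = Y^{2} Y = Y^{3}$)
$S{\left(15,g{\left(0 \right)} \right)} - y{\left(42 \right)} = - 2 \left(-3 + 15\right) \left(15 + \left(-5 + 0\right)\right) - 42^{3} = \left(-2\right) 12 \left(15 - 5\right) - 74088 = \left(-2\right) 12 \cdot 10 - 74088 = -240 - 74088 = -74328$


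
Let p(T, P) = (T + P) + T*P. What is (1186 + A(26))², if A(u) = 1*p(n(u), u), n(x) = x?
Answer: 3663396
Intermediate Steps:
p(T, P) = P + T + P*T (p(T, P) = (P + T) + P*T = P + T + P*T)
A(u) = u² + 2*u (A(u) = 1*(u + u + u*u) = 1*(u + u + u²) = 1*(u² + 2*u) = u² + 2*u)
(1186 + A(26))² = (1186 + 26*(2 + 26))² = (1186 + 26*28)² = (1186 + 728)² = 1914² = 3663396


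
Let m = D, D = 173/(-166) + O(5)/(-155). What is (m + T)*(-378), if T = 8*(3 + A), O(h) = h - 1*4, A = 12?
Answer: -578456991/12865 ≈ -44964.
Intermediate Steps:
O(h) = -4 + h (O(h) = h - 4 = -4 + h)
D = -26981/25730 (D = 173/(-166) + (-4 + 5)/(-155) = 173*(-1/166) + 1*(-1/155) = -173/166 - 1/155 = -26981/25730 ≈ -1.0486)
T = 120 (T = 8*(3 + 12) = 8*15 = 120)
m = -26981/25730 ≈ -1.0486
(m + T)*(-378) = (-26981/25730 + 120)*(-378) = (3060619/25730)*(-378) = -578456991/12865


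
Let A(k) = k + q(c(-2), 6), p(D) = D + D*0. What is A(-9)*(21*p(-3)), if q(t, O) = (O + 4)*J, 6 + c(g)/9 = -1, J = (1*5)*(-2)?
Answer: 6867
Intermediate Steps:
J = -10 (J = 5*(-2) = -10)
p(D) = D (p(D) = D + 0 = D)
c(g) = -63 (c(g) = -54 + 9*(-1) = -54 - 9 = -63)
q(t, O) = -40 - 10*O (q(t, O) = (O + 4)*(-10) = (4 + O)*(-10) = -40 - 10*O)
A(k) = -100 + k (A(k) = k + (-40 - 10*6) = k + (-40 - 60) = k - 100 = -100 + k)
A(-9)*(21*p(-3)) = (-100 - 9)*(21*(-3)) = -109*(-63) = 6867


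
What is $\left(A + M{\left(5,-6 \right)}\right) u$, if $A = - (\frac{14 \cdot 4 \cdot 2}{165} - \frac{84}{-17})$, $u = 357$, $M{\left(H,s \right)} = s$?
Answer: $- \frac{228158}{55} \approx -4148.3$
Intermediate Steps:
$A = - \frac{15764}{2805}$ ($A = - (14 \cdot 8 \cdot \frac{1}{165} - - \frac{84}{17}) = - (112 \cdot \frac{1}{165} + \frac{84}{17}) = - (\frac{112}{165} + \frac{84}{17}) = \left(-1\right) \frac{15764}{2805} = - \frac{15764}{2805} \approx -5.62$)
$\left(A + M{\left(5,-6 \right)}\right) u = \left(- \frac{15764}{2805} - 6\right) 357 = \left(- \frac{32594}{2805}\right) 357 = - \frac{228158}{55}$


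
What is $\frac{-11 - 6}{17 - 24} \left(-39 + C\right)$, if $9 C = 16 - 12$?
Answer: $- \frac{5899}{63} \approx -93.635$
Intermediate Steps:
$C = \frac{4}{9}$ ($C = \frac{16 - 12}{9} = \frac{1}{9} \cdot 4 = \frac{4}{9} \approx 0.44444$)
$\frac{-11 - 6}{17 - 24} \left(-39 + C\right) = \frac{-11 - 6}{17 - 24} \left(-39 + \frac{4}{9}\right) = - \frac{17}{-7} \left(- \frac{347}{9}\right) = \left(-17\right) \left(- \frac{1}{7}\right) \left(- \frac{347}{9}\right) = \frac{17}{7} \left(- \frac{347}{9}\right) = - \frac{5899}{63}$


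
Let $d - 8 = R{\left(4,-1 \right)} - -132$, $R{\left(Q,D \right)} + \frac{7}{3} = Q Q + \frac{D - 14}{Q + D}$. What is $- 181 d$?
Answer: $- \frac{80726}{3} \approx -26909.0$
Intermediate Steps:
$R{\left(Q,D \right)} = - \frac{7}{3} + Q^{2} + \frac{-14 + D}{D + Q}$ ($R{\left(Q,D \right)} = - \frac{7}{3} + \left(Q Q + \frac{D - 14}{Q + D}\right) = - \frac{7}{3} + \left(Q^{2} + \frac{-14 + D}{D + Q}\right) = - \frac{7}{3} + Q^{2} + \frac{-14 + D}{D + Q}$)
$d = \frac{446}{3}$ ($d = 8 + \left(\frac{-14 + 4^{3} - \frac{28}{3} - - \frac{4}{3} - 4^{2}}{-1 + 4} - -132\right) = 8 + \left(\frac{-14 + 64 - \frac{28}{3} + \frac{4}{3} - 16}{3} + 132\right) = 8 + \left(\frac{1}{3} \cdot 26 + 132\right) = 8 + \left(\frac{26}{3} + 132\right) = 8 + \frac{422}{3} = \frac{446}{3} \approx 148.67$)
$- 181 d = \left(-181\right) \frac{446}{3} = - \frac{80726}{3}$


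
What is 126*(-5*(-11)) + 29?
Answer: 6959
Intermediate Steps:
126*(-5*(-11)) + 29 = 126*55 + 29 = 6930 + 29 = 6959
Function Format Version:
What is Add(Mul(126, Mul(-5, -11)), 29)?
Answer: 6959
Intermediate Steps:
Add(Mul(126, Mul(-5, -11)), 29) = Add(Mul(126, 55), 29) = Add(6930, 29) = 6959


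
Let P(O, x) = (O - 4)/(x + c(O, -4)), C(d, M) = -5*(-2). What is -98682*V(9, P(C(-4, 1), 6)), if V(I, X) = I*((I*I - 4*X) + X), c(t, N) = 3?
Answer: -70162902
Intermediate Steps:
C(d, M) = 10
P(O, x) = (-4 + O)/(3 + x) (P(O, x) = (O - 4)/(x + 3) = (-4 + O)/(3 + x))
V(I, X) = I*(I² - 3*X) (V(I, X) = I*((I² - 4*X) + X) = I*(I² - 3*X))
-98682*V(9, P(C(-4, 1), 6)) = -888138*(9² - 3*(-4 + 10)/(3 + 6)) = -888138*(81 - 3*6/9) = -888138*(81 - 6/3) = -888138*(81 - 3*⅔) = -888138*(81 - 2) = -888138*79 = -98682*711 = -70162902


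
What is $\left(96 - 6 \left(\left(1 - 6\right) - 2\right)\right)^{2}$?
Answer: $19044$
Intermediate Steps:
$\left(96 - 6 \left(\left(1 - 6\right) - 2\right)\right)^{2} = \left(96 - 6 \left(-5 - 2\right)\right)^{2} = \left(96 - -42\right)^{2} = \left(96 + 42\right)^{2} = 138^{2} = 19044$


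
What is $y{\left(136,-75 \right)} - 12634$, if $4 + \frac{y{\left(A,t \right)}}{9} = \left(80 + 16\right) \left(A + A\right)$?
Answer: $222338$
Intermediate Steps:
$y{\left(A,t \right)} = -36 + 1728 A$ ($y{\left(A,t \right)} = -36 + 9 \left(80 + 16\right) \left(A + A\right) = -36 + 9 \cdot 96 \cdot 2 A = -36 + 9 \cdot 192 A = -36 + 1728 A$)
$y{\left(136,-75 \right)} - 12634 = \left(-36 + 1728 \cdot 136\right) - 12634 = \left(-36 + 235008\right) - 12634 = 234972 - 12634 = 222338$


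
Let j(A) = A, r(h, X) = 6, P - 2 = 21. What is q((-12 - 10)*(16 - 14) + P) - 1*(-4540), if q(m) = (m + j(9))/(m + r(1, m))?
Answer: 22704/5 ≈ 4540.8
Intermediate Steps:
P = 23 (P = 2 + 21 = 23)
q(m) = (9 + m)/(6 + m) (q(m) = (m + 9)/(m + 6) = (9 + m)/(6 + m))
q((-12 - 10)*(16 - 14) + P) - 1*(-4540) = (9 + ((-12 - 10)*(16 - 14) + 23))/(6 + ((-12 - 10)*(16 - 14) + 23)) - 1*(-4540) = (9 + (-22*2 + 23))/(6 + (-22*2 + 23)) + 4540 = (9 + (-44 + 23))/(6 + (-44 + 23)) + 4540 = (9 - 21)/(6 - 21) + 4540 = -12/(-15) + 4540 = -1/15*(-12) + 4540 = ⅘ + 4540 = 22704/5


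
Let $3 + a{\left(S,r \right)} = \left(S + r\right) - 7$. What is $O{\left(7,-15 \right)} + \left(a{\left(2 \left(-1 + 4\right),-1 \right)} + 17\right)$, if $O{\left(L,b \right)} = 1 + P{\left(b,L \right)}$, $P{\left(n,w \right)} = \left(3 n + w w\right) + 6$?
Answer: $23$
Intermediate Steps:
$P{\left(n,w \right)} = 6 + w^{2} + 3 n$ ($P{\left(n,w \right)} = \left(3 n + w^{2}\right) + 6 = \left(w^{2} + 3 n\right) + 6 = 6 + w^{2} + 3 n$)
$a{\left(S,r \right)} = -10 + S + r$ ($a{\left(S,r \right)} = -3 - \left(7 - S - r\right) = -3 + \left(-7 + S + r\right) = -10 + S + r$)
$O{\left(L,b \right)} = 7 + L^{2} + 3 b$ ($O{\left(L,b \right)} = 1 + \left(6 + L^{2} + 3 b\right) = 7 + L^{2} + 3 b$)
$O{\left(7,-15 \right)} + \left(a{\left(2 \left(-1 + 4\right),-1 \right)} + 17\right) = \left(7 + 7^{2} + 3 \left(-15\right)\right) + \left(\left(-10 + 2 \left(-1 + 4\right) - 1\right) + 17\right) = \left(7 + 49 - 45\right) + \left(\left(-10 + 2 \cdot 3 - 1\right) + 17\right) = 11 + \left(\left(-10 + 6 - 1\right) + 17\right) = 11 + \left(-5 + 17\right) = 11 + 12 = 23$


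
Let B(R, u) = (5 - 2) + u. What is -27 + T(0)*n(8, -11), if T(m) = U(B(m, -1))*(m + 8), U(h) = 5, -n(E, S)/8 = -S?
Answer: -3547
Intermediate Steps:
n(E, S) = 8*S (n(E, S) = -(-8)*S = 8*S)
B(R, u) = 3 + u
T(m) = 40 + 5*m (T(m) = 5*(m + 8) = 5*(8 + m) = 40 + 5*m)
-27 + T(0)*n(8, -11) = -27 + (40 + 5*0)*(8*(-11)) = -27 + (40 + 0)*(-88) = -27 + 40*(-88) = -27 - 3520 = -3547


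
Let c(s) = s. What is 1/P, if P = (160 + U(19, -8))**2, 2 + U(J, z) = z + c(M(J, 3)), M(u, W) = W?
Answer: 1/23409 ≈ 4.2719e-5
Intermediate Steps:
U(J, z) = 1 + z (U(J, z) = -2 + (z + 3) = -2 + (3 + z) = 1 + z)
P = 23409 (P = (160 + (1 - 8))**2 = (160 - 7)**2 = 153**2 = 23409)
1/P = 1/23409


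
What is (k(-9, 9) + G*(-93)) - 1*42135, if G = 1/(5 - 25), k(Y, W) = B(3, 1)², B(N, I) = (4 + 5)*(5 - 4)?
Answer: -840987/20 ≈ -42049.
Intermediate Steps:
B(N, I) = 9 (B(N, I) = 9*1 = 9)
k(Y, W) = 81 (k(Y, W) = 9² = 81)
G = -1/20 (G = 1/(-20) = -1/20 ≈ -0.050000)
(k(-9, 9) + G*(-93)) - 1*42135 = (81 - 1/20*(-93)) - 1*42135 = (81 + 93/20) - 42135 = 1713/20 - 42135 = -840987/20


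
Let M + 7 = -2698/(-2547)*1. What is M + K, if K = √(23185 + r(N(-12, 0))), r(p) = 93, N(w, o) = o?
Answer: -15131/2547 + √23278 ≈ 146.63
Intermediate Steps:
K = √23278 (K = √(23185 + 93) = √23278 ≈ 152.57)
M = -15131/2547 (M = -7 - 2698/(-2547)*1 = -7 - 2698*(-1/2547)*1 = -7 + (2698/2547)*1 = -7 + 2698/2547 = -15131/2547 ≈ -5.9407)
M + K = -15131/2547 + √23278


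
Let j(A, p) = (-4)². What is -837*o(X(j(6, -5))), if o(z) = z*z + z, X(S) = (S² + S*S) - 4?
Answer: -216424764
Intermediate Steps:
j(A, p) = 16
X(S) = -4 + 2*S² (X(S) = (S² + S²) - 4 = 2*S² - 4 = -4 + 2*S²)
o(z) = z + z² (o(z) = z² + z = z + z²)
-837*o(X(j(6, -5))) = -837*(-4 + 2*16²)*(1 + (-4 + 2*16²)) = -837*(-4 + 2*256)*(1 + (-4 + 2*256)) = -837*(-4 + 512)*(1 + (-4 + 512)) = -425196*(1 + 508) = -425196*509 = -837*258572 = -216424764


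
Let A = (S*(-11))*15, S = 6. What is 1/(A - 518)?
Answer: -1/1508 ≈ -0.00066313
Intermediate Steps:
A = -990 (A = (6*(-11))*15 = -66*15 = -990)
1/(A - 518) = 1/(-990 - 518) = 1/(-1508) = -1/1508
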